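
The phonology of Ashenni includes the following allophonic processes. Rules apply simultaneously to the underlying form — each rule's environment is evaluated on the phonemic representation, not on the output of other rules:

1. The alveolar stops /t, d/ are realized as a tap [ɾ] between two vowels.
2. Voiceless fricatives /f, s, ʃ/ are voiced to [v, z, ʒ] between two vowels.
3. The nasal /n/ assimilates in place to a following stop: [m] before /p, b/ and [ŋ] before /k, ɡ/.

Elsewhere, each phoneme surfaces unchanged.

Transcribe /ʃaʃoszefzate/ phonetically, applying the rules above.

/ʃ/ (word-initial) fails the environment for rule 2, so it stays [ʃ].
/a/ (between /ʃ/ and /ʃ/) is unaffected → [a].
/ʃ/ (between /a/ and /o/) occurs between two vowels → [ʒ] by rule 2.
/o/ (between /ʃ/ and /s/): no rule targets it → [o].
/s/ (between /o/ and /z/) fails the environment for rule 2, so it stays [s].
/z/ — not in any rule's target class → [z].
/e/ — not in any rule's target class → [e].
/f/ (between /e/ and /z/) is in the target of rule 2 but the environment (between two vowels) is not met → [f].
/z/ stays [z].
/a/ (between /z/ and /t/) is unaffected → [a].
/t/ — between /a/ and /e/, between two vowels — surfaces as [ɾ] (rule 1).
/e/ (word-final) is unaffected → [e].

[ʃaʒoszefzaɾe]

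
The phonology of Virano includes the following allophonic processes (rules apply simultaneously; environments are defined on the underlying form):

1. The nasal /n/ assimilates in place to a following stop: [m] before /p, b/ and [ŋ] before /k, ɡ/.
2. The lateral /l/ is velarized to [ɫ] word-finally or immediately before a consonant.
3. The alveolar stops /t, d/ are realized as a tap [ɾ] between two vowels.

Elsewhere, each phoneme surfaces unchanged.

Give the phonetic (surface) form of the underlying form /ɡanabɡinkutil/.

/ɡ/ (word-initial): no rule targets it → [ɡ].
/a/ — not in any rule's target class → [a].
/n/ (between /a/ and /a/) is in the target of rule 1 but the environment (before a labial or velar stop) is not met → [n].
/a/ — not in any rule's target class → [a].
/b/ (between /a/ and /ɡ/): no rule targets it → [b].
/ɡ/ (between /b/ and /i/): no rule targets it → [ɡ].
/i/ stays [i].
Rule 1 applies to /n/ (between /i/ and /k/: before a labial or velar stop) → [ŋ].
/k/ — not in any rule's target class → [k].
/u/ stays [u].
/t/ — between /u/ and /i/, between two vowels — surfaces as [ɾ] (rule 3).
/i/ (between /t/ and /l/): no rule targets it → [i].
/l/ (word-final) occurs word-finally or immediately before a consonant → [ɫ] by rule 2.

[ɡanabɡiŋkuɾiɫ]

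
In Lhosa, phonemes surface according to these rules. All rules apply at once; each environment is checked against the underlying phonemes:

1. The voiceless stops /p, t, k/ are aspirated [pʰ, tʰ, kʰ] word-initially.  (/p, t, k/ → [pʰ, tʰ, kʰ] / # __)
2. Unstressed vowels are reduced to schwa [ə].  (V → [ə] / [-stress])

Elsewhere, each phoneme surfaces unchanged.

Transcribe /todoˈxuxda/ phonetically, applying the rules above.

[tʰədəˈxuxdə]

/t/ — word-initial, word-initially — surfaces as [tʰ] (rule 1).
/o/ — between /t/ and /d/, in an unstressed syllable — surfaces as [ə] (rule 2).
/o/ — between /d/ and /x/, in an unstressed syllable — surfaces as [ə] (rule 2).
/u/ (between /x/ and /x/): rule 2 targets it, but not in an unstressed syllable → unchanged [u].
/a/ — word-final, in an unstressed syllable — surfaces as [ə] (rule 2).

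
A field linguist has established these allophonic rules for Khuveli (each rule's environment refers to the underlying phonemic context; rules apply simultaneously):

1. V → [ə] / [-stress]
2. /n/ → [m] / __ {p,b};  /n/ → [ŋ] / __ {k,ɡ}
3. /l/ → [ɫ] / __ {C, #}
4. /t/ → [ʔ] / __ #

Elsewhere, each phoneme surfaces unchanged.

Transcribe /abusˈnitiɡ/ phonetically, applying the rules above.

[əbəsˈnitəɡ]

/a/ meets the environment for rule 1 (in an unstressed syllable) → [ə].
/b/ stays [b].
Rule 1 applies to /u/ (between /b/ and /s/: in an unstressed syllable) → [ə].
/s/ (between /u/ and /n/): no rule targets it → [s].
/n/ (between /s/ and /i/) fails the environment for rule 2, so it stays [n].
/i/ (between /n/ and /t/): rule 1 targets it, but not in an unstressed syllable → unchanged [i].
/t/ — between /i/ and /i/; rule 4 does not apply here → [t].
/i/ meets the environment for rule 1 (in an unstressed syllable) → [ə].
/ɡ/ — not in any rule's target class → [ɡ].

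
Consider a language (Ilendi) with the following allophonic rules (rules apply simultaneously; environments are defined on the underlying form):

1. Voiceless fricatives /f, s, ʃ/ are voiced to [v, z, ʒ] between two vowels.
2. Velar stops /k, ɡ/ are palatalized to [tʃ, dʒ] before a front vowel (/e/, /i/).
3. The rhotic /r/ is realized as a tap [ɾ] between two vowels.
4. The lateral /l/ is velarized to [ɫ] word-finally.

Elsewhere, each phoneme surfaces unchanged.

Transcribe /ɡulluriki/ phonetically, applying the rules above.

/ɡ/ — word-initial; rule 2 does not apply here → [ɡ].
/l/ (between /u/ and /l/) fails the environment for rule 4, so it stays [l].
/l/ (between /l/ and /u/) fails the environment for rule 4, so it stays [l].
/r/ (between /u/ and /i/): between two vowels, so rule 3 applies → [ɾ].
/k/ meets the environment for rule 2 (before a front vowel) → [tʃ].

[ɡulluɾitʃi]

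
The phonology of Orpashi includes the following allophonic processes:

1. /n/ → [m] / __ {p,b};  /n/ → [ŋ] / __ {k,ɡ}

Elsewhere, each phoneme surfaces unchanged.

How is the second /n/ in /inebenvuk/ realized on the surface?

[n]

/n/ (between /e/ and /v/) is in the target of rule 1 but the environment (before a labial or velar stop) is not met → [n].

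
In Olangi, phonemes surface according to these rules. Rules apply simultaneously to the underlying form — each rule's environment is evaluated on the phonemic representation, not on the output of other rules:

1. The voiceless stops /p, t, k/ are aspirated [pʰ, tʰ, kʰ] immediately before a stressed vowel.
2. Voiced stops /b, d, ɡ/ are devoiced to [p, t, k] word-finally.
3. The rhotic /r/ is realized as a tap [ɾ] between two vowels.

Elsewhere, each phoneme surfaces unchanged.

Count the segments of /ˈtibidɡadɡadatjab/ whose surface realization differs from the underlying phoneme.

2

Segments that undergo a rule: /t/ → [tʰ] (rule 1); /b/ → [p] (rule 2).
All other segments surface unchanged.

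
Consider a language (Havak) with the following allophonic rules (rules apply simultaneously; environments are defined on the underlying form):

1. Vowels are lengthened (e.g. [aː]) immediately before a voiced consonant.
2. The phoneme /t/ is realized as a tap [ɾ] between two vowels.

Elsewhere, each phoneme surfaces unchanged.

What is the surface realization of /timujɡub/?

[tiːmuːjɡuːb]

/t/ — word-initial; rule 2 does not apply here → [t].
/i/ (between /t/ and /m/): before a voiced consonant, so rule 1 applies → [iː].
/m/ — not in any rule's target class → [m].
/u/ (between /m/ and /j/) occurs before a voiced consonant → [uː] by rule 1.
/j/ stays [j].
/ɡ/ — not in any rule's target class → [ɡ].
/u/ meets the environment for rule 1 (before a voiced consonant) → [uː].
/b/ (word-final) is unaffected → [b].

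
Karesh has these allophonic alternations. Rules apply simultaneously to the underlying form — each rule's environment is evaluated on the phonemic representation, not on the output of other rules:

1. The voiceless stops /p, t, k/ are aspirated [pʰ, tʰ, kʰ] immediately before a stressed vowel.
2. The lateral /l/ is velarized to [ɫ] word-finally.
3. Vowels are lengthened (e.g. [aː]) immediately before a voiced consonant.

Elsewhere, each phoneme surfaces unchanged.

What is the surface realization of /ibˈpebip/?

[iːbˈpʰeːbip]

/i/ meets the environment for rule 3 (before a voiced consonant) → [iː].
/b/ — not in any rule's target class → [b].
/p/ (between /b/ and /e/) occurs immediately before a stressed vowel → [pʰ] by rule 1.
/e/ meets the environment for rule 3 (before a voiced consonant) → [eː].
/b/ (between /e/ and /i/): no rule targets it → [b].
/i/ (between /b/ and /p/) fails the environment for rule 3, so it stays [i].
/p/ — word-final; rule 1 does not apply here → [p].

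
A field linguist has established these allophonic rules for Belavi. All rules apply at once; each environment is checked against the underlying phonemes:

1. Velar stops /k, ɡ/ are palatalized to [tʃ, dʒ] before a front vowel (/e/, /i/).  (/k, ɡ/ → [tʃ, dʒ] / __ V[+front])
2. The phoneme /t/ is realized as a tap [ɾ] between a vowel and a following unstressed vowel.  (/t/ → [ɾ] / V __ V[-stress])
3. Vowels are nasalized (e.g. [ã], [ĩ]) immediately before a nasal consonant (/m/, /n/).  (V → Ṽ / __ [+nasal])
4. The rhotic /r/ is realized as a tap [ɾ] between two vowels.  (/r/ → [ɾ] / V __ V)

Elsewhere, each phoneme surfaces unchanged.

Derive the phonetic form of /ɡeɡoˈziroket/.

/ɡ/ (word-initial): before a front vowel, so rule 1 applies → [dʒ].
/e/ — between /ɡ/ and /ɡ/; rule 3 does not apply here → [e].
/ɡ/ (between /e/ and /o/) fails the environment for rule 1, so it stays [ɡ].
/o/ (between /ɡ/ and /z/) fails the environment for rule 3, so it stays [o].
/z/ stays [z].
/i/ (between /z/ and /r/) fails the environment for rule 3, so it stays [i].
/r/ (between /i/ and /o/) occurs between two vowels → [ɾ] by rule 4.
/o/ — between /r/ and /k/; rule 3 does not apply here → [o].
/k/ meets the environment for rule 1 (before a front vowel) → [tʃ].
/e/ (between /k/ and /t/) is in the target of rule 3 but the environment (before a nasal consonant) is not met → [e].
/t/ (word-final) is in the target of rule 2 but the environment (between a vowel and a following unstressed vowel) is not met → [t].

[dʒeɡoˈziɾotʃet]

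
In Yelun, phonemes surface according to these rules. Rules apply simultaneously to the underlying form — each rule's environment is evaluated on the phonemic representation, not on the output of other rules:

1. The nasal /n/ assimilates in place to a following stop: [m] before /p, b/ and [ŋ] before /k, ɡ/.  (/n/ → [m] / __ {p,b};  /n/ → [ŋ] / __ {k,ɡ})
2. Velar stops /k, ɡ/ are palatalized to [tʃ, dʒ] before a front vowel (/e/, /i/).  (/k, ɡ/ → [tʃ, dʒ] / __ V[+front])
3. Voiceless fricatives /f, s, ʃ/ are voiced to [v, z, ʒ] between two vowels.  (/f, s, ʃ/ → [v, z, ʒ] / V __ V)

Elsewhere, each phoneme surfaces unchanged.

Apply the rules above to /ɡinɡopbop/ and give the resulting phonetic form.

Rule 2 applies to /ɡ/ (word-initial: before a front vowel) → [dʒ].
/i/ (between /ɡ/ and /n/): no rule targets it → [i].
Rule 1 applies to /n/ (between /i/ and /ɡ/: before a labial or velar stop) → [ŋ].
/ɡ/ (between /n/ and /o/) is in the target of rule 2 but the environment (before a front vowel) is not met → [ɡ].
/o/ — not in any rule's target class → [o].
/p/ (between /o/ and /b/): no rule targets it → [p].
/b/ (between /p/ and /o/) is unaffected → [b].
/o/ (between /b/ and /p/): no rule targets it → [o].
/p/ — not in any rule's target class → [p].

[dʒiŋɡopbop]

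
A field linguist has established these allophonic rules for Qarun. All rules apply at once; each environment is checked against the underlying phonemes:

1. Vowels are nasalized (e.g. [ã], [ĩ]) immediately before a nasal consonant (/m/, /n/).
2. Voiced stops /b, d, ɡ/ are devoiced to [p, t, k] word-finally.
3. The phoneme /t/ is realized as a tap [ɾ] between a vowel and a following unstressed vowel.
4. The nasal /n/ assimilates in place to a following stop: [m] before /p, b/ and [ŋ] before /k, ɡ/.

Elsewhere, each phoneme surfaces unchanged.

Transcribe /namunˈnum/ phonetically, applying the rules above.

/n/ (word-initial) is in the target of rule 4 but the environment (before a labial or velar stop) is not met → [n].
/a/ meets the environment for rule 1 (before a nasal consonant) → [ã].
/m/ stays [m].
Rule 1 applies to /u/ (between /m/ and /n/: before a nasal consonant) → [ũ].
/n/ (between /u/ and /n/) is in the target of rule 4 but the environment (before a labial or velar stop) is not met → [n].
/n/ (between /n/ and /u/) fails the environment for rule 4, so it stays [n].
/u/ (between /n/ and /m/): before a nasal consonant, so rule 1 applies → [ũ].
/m/ (word-final): no rule targets it → [m].

[nãmũnˈnũm]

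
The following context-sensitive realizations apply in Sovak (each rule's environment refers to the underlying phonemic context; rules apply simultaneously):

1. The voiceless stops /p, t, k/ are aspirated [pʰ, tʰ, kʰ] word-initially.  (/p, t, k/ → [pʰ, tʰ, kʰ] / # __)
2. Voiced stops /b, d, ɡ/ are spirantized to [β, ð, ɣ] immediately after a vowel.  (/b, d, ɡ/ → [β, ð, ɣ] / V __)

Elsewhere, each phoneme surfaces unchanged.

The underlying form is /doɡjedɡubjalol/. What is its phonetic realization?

[doɣjeðɡuβjalol]

/d/ (word-initial) is in the target of rule 2 but the environment (immediately after a vowel) is not met → [d].
/o/ stays [o].
Rule 2 applies to /ɡ/ (between /o/ and /j/: immediately after a vowel) → [ɣ].
/j/ (between /ɡ/ and /e/): no rule targets it → [j].
/e/ (between /j/ and /d/) is unaffected → [e].
Rule 2 applies to /d/ (between /e/ and /ɡ/: immediately after a vowel) → [ð].
/ɡ/ — between /d/ and /u/; rule 2 does not apply here → [ɡ].
/u/ stays [u].
/b/ meets the environment for rule 2 (immediately after a vowel) → [β].
/j/ (between /b/ and /a/) is unaffected → [j].
/a/ — not in any rule's target class → [a].
/l/ — not in any rule's target class → [l].
/o/ (between /l/ and /l/) is unaffected → [o].
/l/ (word-final): no rule targets it → [l].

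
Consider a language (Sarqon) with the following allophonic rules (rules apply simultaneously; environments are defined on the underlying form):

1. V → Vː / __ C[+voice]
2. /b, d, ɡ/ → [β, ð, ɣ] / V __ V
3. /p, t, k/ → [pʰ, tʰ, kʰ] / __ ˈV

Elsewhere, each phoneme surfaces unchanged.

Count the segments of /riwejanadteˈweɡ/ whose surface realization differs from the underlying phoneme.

Segments that undergo a rule: /i/ → [iː] (rule 1); /e/ → [eː] (rule 1); /a/ → [aː] (rule 1); /a/ → [aː] (rule 1); /e/ → [eː] (rule 1); /e/ → [eː] (rule 1).
All other segments surface unchanged.

6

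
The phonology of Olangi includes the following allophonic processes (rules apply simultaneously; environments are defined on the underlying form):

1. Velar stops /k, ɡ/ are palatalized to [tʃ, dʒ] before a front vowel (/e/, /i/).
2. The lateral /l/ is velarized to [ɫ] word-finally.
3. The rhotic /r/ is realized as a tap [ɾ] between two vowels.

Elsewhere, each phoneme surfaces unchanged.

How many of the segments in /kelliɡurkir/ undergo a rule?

2

Segments that undergo a rule: /k/ → [tʃ] (rule 1); /k/ → [tʃ] (rule 1).
All other segments surface unchanged.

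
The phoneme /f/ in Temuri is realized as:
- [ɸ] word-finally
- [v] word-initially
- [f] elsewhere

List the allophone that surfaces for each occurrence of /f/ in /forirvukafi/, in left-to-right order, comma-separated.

[v], [f]

Occurrence 1 (position 1): word-initially → [v].
Occurrence 2 (position 10): no conditioning environment matches → elsewhere allophone [f].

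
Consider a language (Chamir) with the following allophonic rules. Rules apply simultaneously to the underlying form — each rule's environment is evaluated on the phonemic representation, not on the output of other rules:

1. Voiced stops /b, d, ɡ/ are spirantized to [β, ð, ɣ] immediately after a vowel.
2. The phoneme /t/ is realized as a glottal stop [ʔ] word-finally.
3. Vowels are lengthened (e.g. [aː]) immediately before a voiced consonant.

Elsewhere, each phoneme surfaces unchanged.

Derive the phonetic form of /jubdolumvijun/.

/j/ — not in any rule's target class → [j].
/u/ meets the environment for rule 3 (before a voiced consonant) → [uː].
/b/ (between /u/ and /d/): immediately after a vowel, so rule 1 applies → [β].
/d/ (between /b/ and /o/) is in the target of rule 1 but the environment (immediately after a vowel) is not met → [d].
/o/ (between /d/ and /l/): before a voiced consonant, so rule 3 applies → [oː].
/l/ (between /o/ and /u/): no rule targets it → [l].
/u/ meets the environment for rule 3 (before a voiced consonant) → [uː].
/m/ (between /u/ and /v/) is unaffected → [m].
/v/ — not in any rule's target class → [v].
/i/ meets the environment for rule 3 (before a voiced consonant) → [iː].
/j/ (between /i/ and /u/): no rule targets it → [j].
/u/ — between /j/ and /n/, before a voiced consonant — surfaces as [uː] (rule 3).
/n/ — not in any rule's target class → [n].

[juːβdoːluːmviːjuːn]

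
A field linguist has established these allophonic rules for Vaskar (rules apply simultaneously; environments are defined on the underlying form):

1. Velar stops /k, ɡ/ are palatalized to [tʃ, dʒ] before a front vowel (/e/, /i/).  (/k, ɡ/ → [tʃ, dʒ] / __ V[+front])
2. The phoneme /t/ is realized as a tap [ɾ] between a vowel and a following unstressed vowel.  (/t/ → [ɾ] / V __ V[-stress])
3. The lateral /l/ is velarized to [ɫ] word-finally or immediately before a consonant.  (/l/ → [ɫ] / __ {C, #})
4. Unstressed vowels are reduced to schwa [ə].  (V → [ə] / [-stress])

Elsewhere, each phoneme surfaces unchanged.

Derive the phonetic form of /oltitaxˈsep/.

/o/ meets the environment for rule 4 (in an unstressed syllable) → [ə].
/l/ — between /o/ and /t/, word-finally or immediately before a consonant — surfaces as [ɫ] (rule 3).
/t/ (between /l/ and /i/): rule 2 targets it, but not between a vowel and a following unstressed vowel → unchanged [t].
Rule 4 applies to /i/ (between /t/ and /t/: in an unstressed syllable) → [ə].
/t/ (between /i/ and /a/): between a vowel and a following unstressed vowel, so rule 2 applies → [ɾ].
/a/ (between /t/ and /x/) occurs in an unstressed syllable → [ə] by rule 4.
/x/ stays [x].
/s/ stays [s].
/e/ (between /s/ and /p/) fails the environment for rule 4, so it stays [e].
/p/ (word-final): no rule targets it → [p].

[əɫtəɾəxˈsep]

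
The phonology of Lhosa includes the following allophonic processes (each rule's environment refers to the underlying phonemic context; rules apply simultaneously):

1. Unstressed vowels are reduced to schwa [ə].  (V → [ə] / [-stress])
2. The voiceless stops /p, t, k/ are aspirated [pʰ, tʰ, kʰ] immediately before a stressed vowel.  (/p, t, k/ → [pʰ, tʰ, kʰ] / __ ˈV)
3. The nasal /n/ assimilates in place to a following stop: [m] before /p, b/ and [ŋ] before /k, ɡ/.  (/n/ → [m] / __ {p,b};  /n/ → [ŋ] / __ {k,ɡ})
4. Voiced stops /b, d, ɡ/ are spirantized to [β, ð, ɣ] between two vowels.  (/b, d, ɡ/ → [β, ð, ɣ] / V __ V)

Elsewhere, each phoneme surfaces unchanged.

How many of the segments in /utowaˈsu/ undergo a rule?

Segments that undergo a rule: /u/ → [ə] (rule 1); /o/ → [ə] (rule 1); /a/ → [ə] (rule 1).
All other segments surface unchanged.

3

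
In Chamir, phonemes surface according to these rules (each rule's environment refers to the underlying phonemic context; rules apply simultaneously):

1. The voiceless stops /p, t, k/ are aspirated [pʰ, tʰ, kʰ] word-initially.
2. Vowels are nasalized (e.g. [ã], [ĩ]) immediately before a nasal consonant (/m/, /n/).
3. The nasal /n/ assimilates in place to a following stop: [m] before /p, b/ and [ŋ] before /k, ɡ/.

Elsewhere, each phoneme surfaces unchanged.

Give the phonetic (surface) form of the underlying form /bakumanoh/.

[bakũmãnoh]

/a/ (between /b/ and /k/): rule 2 targets it, but not before a nasal consonant → unchanged [a].
/k/ (between /a/ and /u/) fails the environment for rule 1, so it stays [k].
/u/ meets the environment for rule 2 (before a nasal consonant) → [ũ].
/a/ — between /m/ and /n/, before a nasal consonant — surfaces as [ã] (rule 2).
/n/ (between /a/ and /o/) fails the environment for rule 3, so it stays [n].
/o/ (between /n/ and /h/) is in the target of rule 2 but the environment (before a nasal consonant) is not met → [o].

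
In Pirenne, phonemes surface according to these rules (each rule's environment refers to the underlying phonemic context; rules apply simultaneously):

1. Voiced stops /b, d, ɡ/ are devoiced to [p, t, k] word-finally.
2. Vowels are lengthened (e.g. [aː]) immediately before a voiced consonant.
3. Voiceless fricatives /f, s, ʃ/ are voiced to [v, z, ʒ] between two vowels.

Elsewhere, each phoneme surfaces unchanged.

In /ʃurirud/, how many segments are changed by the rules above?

4

Segments that undergo a rule: /u/ → [uː] (rule 2); /i/ → [iː] (rule 2); /u/ → [uː] (rule 2); /d/ → [t] (rule 1).
All other segments surface unchanged.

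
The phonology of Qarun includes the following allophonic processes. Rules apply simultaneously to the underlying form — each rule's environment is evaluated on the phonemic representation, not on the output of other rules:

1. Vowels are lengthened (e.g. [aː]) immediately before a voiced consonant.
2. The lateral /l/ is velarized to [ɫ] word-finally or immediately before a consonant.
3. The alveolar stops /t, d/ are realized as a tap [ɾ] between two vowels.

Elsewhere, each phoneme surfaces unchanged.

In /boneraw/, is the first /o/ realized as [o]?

No

/o/ (between /b/ and /n/): before a voiced consonant, so rule 1 applies → [oː].
The actual realization is [oː], not [o].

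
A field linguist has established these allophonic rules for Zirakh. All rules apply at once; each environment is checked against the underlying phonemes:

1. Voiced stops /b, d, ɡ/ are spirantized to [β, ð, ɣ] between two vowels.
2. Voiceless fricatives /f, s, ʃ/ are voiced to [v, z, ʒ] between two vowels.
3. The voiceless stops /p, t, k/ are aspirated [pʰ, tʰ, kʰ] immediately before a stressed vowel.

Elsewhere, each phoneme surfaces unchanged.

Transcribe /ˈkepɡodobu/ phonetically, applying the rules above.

/k/ meets the environment for rule 3 (immediately before a stressed vowel) → [kʰ].
/e/ (between /k/ and /p/) is unaffected → [e].
/p/ (between /e/ and /ɡ/) is in the target of rule 3 but the environment (immediately before a stressed vowel) is not met → [p].
/ɡ/ (between /p/ and /o/): rule 1 targets it, but not between two vowels → unchanged [ɡ].
/o/ (between /ɡ/ and /d/): no rule targets it → [o].
/d/ (between /o/ and /o/): between two vowels, so rule 1 applies → [ð].
/o/ — not in any rule's target class → [o].
/b/ meets the environment for rule 1 (between two vowels) → [β].
/u/ stays [u].

[ˈkʰepɡoðoβu]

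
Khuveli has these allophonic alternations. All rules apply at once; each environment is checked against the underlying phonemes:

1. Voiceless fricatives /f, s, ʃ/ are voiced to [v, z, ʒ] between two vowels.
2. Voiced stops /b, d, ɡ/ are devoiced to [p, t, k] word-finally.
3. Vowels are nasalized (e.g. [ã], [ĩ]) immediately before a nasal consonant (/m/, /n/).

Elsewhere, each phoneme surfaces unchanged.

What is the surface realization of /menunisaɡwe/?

/m/ — not in any rule's target class → [m].
/e/ meets the environment for rule 3 (before a nasal consonant) → [ẽ].
/n/ (between /e/ and /u/) is unaffected → [n].
/u/ (between /n/ and /n/): before a nasal consonant, so rule 3 applies → [ũ].
/n/ stays [n].
/i/ — between /n/ and /s/; rule 3 does not apply here → [i].
/s/ (between /i/ and /a/) occurs between two vowels → [z] by rule 1.
/a/ — between /s/ and /ɡ/; rule 3 does not apply here → [a].
/ɡ/ (between /a/ and /w/): rule 2 targets it, but not word-finally → unchanged [ɡ].
/w/ (between /ɡ/ and /e/) is unaffected → [w].
/e/ — word-final; rule 3 does not apply here → [e].

[mẽnũnizaɡwe]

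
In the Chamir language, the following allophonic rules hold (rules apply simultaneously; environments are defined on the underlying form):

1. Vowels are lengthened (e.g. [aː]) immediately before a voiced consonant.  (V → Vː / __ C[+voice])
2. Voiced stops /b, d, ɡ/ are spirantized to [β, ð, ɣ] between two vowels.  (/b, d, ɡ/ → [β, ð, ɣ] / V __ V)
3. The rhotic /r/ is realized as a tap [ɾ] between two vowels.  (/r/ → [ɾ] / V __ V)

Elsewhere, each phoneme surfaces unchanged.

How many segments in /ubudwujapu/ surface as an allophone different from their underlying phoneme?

4

Segments that undergo a rule: /u/ → [uː] (rule 1); /b/ → [β] (rule 2); /u/ → [uː] (rule 1); /u/ → [uː] (rule 1).
All other segments surface unchanged.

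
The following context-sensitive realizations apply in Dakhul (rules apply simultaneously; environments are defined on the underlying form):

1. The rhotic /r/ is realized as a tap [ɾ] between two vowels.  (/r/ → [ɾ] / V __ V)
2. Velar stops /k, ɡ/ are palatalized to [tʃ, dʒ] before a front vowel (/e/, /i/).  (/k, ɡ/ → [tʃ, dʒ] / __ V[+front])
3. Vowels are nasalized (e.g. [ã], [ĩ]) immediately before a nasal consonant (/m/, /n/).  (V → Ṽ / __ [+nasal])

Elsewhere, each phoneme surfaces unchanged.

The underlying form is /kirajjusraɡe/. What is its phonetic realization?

[tʃiɾajjusradʒe]

Rule 2 applies to /k/ (word-initial: before a front vowel) → [tʃ].
/i/ (between /k/ and /r/) is in the target of rule 3 but the environment (before a nasal consonant) is not met → [i].
/r/ (between /i/ and /a/) occurs between two vowels → [ɾ] by rule 1.
/a/ (between /r/ and /j/) is in the target of rule 3 but the environment (before a nasal consonant) is not met → [a].
/u/ (between /j/ and /s/) fails the environment for rule 3, so it stays [u].
/r/ (between /s/ and /a/) is in the target of rule 1 but the environment (between two vowels) is not met → [r].
/a/ — between /r/ and /ɡ/; rule 3 does not apply here → [a].
/ɡ/ meets the environment for rule 2 (before a front vowel) → [dʒ].
/e/ — word-final; rule 3 does not apply here → [e].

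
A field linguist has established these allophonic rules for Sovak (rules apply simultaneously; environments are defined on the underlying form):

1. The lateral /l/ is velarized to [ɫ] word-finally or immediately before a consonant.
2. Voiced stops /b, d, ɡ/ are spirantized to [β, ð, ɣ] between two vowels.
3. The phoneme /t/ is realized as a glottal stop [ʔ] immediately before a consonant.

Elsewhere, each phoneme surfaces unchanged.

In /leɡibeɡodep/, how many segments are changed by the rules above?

4

Segments that undergo a rule: /ɡ/ → [ɣ] (rule 2); /b/ → [β] (rule 2); /ɡ/ → [ɣ] (rule 2); /d/ → [ð] (rule 2).
All other segments surface unchanged.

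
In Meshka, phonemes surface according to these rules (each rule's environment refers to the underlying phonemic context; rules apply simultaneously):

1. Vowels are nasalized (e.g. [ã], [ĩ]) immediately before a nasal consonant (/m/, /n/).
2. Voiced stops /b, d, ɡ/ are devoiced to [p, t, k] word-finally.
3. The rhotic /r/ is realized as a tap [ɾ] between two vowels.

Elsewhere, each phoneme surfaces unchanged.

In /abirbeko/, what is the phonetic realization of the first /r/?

/r/ — between /i/ and /b/; rule 3 does not apply here → [r].

[r]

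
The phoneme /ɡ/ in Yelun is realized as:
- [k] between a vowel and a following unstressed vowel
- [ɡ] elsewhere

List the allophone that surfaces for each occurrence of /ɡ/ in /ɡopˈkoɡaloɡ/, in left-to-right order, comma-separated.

[ɡ], [k], [ɡ]

Occurrence 1 (position 1): no conditioning environment matches → elsewhere allophone [ɡ].
Occurrence 2 (position 6): between a vowel and a following unstressed vowel → [k].
Occurrence 3 (position 10): no conditioning environment matches → elsewhere allophone [ɡ].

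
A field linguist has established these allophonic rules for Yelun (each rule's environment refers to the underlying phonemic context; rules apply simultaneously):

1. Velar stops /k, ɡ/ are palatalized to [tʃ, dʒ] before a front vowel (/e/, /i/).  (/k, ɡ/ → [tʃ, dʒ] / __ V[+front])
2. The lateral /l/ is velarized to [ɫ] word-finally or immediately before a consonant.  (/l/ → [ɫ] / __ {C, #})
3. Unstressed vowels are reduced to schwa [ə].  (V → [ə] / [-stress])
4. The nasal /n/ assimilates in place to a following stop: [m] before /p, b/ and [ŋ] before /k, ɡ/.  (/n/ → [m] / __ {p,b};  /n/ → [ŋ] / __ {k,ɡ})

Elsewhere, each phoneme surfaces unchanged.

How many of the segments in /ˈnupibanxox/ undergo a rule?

3

Segments that undergo a rule: /i/ → [ə] (rule 3); /a/ → [ə] (rule 3); /o/ → [ə] (rule 3).
All other segments surface unchanged.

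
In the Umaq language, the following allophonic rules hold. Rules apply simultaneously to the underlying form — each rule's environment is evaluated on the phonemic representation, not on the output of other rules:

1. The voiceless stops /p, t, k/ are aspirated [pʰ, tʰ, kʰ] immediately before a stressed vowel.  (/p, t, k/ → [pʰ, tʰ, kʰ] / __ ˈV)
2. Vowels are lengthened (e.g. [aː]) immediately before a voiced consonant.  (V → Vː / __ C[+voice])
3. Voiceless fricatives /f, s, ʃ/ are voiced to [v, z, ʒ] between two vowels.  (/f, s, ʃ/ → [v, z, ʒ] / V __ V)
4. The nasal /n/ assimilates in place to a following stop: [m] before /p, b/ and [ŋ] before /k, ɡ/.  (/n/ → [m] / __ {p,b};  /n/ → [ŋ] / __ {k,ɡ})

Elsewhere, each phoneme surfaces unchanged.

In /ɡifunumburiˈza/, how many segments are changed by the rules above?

5

Segments that undergo a rule: /f/ → [v] (rule 3); /u/ → [uː] (rule 2); /u/ → [uː] (rule 2); /u/ → [uː] (rule 2); /i/ → [iː] (rule 2).
All other segments surface unchanged.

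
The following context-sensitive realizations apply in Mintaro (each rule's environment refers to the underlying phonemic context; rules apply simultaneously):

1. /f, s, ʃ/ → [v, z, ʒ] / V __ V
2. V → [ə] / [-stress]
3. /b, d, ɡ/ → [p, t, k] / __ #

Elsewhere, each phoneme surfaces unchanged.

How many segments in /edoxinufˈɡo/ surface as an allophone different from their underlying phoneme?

4

Segments that undergo a rule: /e/ → [ə] (rule 2); /o/ → [ə] (rule 2); /i/ → [ə] (rule 2); /u/ → [ə] (rule 2).
All other segments surface unchanged.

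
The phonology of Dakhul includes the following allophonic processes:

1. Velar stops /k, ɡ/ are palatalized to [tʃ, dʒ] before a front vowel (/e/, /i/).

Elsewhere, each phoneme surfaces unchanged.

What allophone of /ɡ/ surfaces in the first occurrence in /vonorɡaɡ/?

[ɡ]

/ɡ/ — between /r/ and /a/; rule 1 does not apply here → [ɡ].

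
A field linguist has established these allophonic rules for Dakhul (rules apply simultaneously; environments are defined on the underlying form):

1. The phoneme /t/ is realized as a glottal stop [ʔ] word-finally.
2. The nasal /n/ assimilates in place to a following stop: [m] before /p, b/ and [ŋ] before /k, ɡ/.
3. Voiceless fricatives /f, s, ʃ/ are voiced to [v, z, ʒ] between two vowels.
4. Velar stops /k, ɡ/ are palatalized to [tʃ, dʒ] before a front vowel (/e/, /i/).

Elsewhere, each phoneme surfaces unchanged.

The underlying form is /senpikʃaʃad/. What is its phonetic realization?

[sempikʃaʒad]

/s/ — word-initial; rule 3 does not apply here → [s].
/e/ — not in any rule's target class → [e].
/n/ (between /e/ and /p/) occurs before a labial or velar stop → [m] by rule 2.
/p/ — not in any rule's target class → [p].
/i/ — not in any rule's target class → [i].
/k/ — between /i/ and /ʃ/; rule 4 does not apply here → [k].
/ʃ/ — between /k/ and /a/; rule 3 does not apply here → [ʃ].
/a/ (between /ʃ/ and /ʃ/): no rule targets it → [a].
/ʃ/ (between /a/ and /a/): between two vowels, so rule 3 applies → [ʒ].
/a/ — not in any rule's target class → [a].
/d/ stays [d].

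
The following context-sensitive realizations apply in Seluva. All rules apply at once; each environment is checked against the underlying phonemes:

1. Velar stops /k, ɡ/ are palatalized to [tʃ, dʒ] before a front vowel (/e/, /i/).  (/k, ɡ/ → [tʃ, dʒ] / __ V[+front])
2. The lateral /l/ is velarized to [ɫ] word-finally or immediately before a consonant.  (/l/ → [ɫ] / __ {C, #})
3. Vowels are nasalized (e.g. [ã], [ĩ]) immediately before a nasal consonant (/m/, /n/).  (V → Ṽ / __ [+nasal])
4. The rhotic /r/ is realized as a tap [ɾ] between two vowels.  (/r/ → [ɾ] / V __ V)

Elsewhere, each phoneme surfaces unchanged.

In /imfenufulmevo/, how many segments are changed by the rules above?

Segments that undergo a rule: /i/ → [ĩ] (rule 3); /e/ → [ẽ] (rule 3); /l/ → [ɫ] (rule 2).
All other segments surface unchanged.

3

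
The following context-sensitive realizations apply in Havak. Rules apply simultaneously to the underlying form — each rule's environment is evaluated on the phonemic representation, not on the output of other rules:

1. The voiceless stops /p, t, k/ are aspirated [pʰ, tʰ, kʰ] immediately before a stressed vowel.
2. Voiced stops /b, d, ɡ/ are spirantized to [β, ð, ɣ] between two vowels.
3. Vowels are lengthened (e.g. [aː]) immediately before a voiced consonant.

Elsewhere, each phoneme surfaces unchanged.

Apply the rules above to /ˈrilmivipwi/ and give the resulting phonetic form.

/i/ meets the environment for rule 3 (before a voiced consonant) → [iː].
/i/ meets the environment for rule 3 (before a voiced consonant) → [iː].
/i/ (between /v/ and /p/): rule 3 targets it, but not before a voiced consonant → unchanged [i].
/p/ — between /i/ and /w/; rule 1 does not apply here → [p].
/i/ — word-final; rule 3 does not apply here → [i].

[ˈriːlmiːvipwi]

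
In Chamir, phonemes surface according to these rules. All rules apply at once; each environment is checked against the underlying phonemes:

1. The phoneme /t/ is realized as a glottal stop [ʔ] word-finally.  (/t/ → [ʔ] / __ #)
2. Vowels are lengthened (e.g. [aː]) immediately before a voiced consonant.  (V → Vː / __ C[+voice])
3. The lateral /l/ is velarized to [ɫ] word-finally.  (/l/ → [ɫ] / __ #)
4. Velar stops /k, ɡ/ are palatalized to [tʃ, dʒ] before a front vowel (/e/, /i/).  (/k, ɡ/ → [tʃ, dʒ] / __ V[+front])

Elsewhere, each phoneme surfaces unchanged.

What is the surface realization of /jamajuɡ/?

[jaːmaːjuːɡ]

/a/ (between /j/ and /m/): before a voiced consonant, so rule 2 applies → [aː].
Rule 2 applies to /a/ (between /m/ and /j/: before a voiced consonant) → [aː].
Rule 2 applies to /u/ (between /j/ and /ɡ/: before a voiced consonant) → [uː].
/ɡ/ (word-final) is in the target of rule 4 but the environment (before a front vowel) is not met → [ɡ].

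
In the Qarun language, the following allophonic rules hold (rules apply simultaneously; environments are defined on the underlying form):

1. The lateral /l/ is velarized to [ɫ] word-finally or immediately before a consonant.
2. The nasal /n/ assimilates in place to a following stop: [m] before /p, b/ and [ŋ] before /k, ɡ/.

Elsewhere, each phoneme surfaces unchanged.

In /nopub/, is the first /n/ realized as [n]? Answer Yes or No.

/n/ — word-initial; rule 2 does not apply here → [n].
The actual realization is [n], which matches [n].

Yes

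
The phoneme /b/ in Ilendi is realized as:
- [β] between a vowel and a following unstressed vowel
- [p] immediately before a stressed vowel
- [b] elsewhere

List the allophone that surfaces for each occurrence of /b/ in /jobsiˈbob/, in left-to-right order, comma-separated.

[b], [p], [b]

Occurrence 1 (position 3): no conditioning environment matches → elsewhere allophone [b].
Occurrence 2 (position 6): immediately before a stressed vowel → [p].
Occurrence 3 (position 8): no conditioning environment matches → elsewhere allophone [b].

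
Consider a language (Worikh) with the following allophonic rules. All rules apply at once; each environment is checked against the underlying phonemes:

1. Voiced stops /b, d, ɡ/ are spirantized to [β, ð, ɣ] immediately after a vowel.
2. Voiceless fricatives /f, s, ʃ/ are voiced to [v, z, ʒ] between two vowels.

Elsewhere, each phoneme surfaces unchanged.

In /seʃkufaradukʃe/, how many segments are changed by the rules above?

2

Segments that undergo a rule: /f/ → [v] (rule 2); /d/ → [ð] (rule 1).
All other segments surface unchanged.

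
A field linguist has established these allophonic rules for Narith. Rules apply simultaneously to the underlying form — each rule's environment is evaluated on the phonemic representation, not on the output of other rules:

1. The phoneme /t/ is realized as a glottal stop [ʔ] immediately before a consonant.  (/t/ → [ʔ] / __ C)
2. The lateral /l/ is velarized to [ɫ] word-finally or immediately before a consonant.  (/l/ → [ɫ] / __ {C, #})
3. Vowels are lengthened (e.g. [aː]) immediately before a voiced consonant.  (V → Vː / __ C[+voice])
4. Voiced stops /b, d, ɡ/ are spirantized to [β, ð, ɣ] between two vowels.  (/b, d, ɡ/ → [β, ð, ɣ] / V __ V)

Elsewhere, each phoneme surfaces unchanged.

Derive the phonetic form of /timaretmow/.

[tiːmaːreʔmoːw]

/t/ (word-initial): rule 1 targets it, but not immediately before a consonant → unchanged [t].
/i/ (between /t/ and /m/): before a voiced consonant, so rule 3 applies → [iː].
/m/ (between /i/ and /a/): no rule targets it → [m].
Rule 3 applies to /a/ (between /m/ and /r/: before a voiced consonant) → [aː].
/r/ (between /a/ and /e/): no rule targets it → [r].
/e/ (between /r/ and /t/): rule 3 targets it, but not before a voiced consonant → unchanged [e].
/t/ — between /e/ and /m/, immediately before a consonant — surfaces as [ʔ] (rule 1).
/m/ stays [m].
/o/ — between /m/ and /w/, before a voiced consonant — surfaces as [oː] (rule 3).
/w/ (word-final): no rule targets it → [w].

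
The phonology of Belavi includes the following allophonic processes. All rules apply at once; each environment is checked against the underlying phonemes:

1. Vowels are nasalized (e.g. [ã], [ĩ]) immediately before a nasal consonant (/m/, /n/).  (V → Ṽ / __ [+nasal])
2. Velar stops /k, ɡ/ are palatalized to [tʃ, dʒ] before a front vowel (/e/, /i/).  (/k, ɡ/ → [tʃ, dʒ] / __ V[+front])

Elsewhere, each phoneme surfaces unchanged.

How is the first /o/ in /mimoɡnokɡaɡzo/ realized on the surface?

[o]

/o/ (between /m/ and /ɡ/): rule 1 targets it, but not before a nasal consonant → unchanged [o].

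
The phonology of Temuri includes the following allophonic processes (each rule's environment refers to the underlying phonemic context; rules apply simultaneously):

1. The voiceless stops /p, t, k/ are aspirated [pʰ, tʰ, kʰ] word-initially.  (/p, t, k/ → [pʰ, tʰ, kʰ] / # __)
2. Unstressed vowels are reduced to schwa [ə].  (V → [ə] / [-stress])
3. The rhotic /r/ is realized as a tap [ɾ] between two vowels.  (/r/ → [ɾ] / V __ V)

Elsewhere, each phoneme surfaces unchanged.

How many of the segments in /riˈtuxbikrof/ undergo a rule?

3

Segments that undergo a rule: /i/ → [ə] (rule 2); /i/ → [ə] (rule 2); /o/ → [ə] (rule 2).
All other segments surface unchanged.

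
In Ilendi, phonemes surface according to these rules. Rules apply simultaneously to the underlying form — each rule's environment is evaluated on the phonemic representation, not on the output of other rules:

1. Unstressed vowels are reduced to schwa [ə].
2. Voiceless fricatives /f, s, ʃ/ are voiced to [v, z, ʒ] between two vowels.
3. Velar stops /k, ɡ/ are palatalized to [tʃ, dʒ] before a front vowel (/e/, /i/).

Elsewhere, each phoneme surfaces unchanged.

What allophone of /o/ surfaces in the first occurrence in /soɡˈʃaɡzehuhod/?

[ə]

/o/ (between /s/ and /ɡ/): in an unstressed syllable, so rule 1 applies → [ə].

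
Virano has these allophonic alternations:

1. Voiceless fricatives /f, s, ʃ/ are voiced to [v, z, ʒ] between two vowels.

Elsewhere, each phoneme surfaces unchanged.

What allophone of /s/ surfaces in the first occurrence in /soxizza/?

/s/ (word-initial) is in the target of rule 1 but the environment (between two vowels) is not met → [s].

[s]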